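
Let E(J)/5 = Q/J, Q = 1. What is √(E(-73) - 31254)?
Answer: I*√166552931/73 ≈ 176.79*I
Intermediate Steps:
E(J) = 5/J (E(J) = 5*(1/J) = 5/J)
√(E(-73) - 31254) = √(5/(-73) - 31254) = √(5*(-1/73) - 31254) = √(-5/73 - 31254) = √(-2281547/73) = I*√166552931/73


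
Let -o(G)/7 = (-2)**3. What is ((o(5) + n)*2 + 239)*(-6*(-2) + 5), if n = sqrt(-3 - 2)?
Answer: 5967 + 34*I*sqrt(5) ≈ 5967.0 + 76.026*I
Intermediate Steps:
o(G) = 56 (o(G) = -7*(-2)**3 = -7*(-8) = 56)
n = I*sqrt(5) (n = sqrt(-5) = I*sqrt(5) ≈ 2.2361*I)
((o(5) + n)*2 + 239)*(-6*(-2) + 5) = ((56 + I*sqrt(5))*2 + 239)*(-6*(-2) + 5) = ((112 + 2*I*sqrt(5)) + 239)*(12 + 5) = (351 + 2*I*sqrt(5))*17 = 5967 + 34*I*sqrt(5)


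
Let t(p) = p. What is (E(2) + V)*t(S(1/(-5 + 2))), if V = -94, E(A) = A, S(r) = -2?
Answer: 184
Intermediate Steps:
(E(2) + V)*t(S(1/(-5 + 2))) = (2 - 94)*(-2) = -92*(-2) = 184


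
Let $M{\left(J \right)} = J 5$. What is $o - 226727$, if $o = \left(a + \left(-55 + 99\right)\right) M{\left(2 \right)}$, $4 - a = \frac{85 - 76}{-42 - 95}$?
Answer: $- \frac{30995749}{137} \approx -2.2625 \cdot 10^{5}$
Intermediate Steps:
$M{\left(J \right)} = 5 J$
$a = \frac{557}{137}$ ($a = 4 - \frac{85 - 76}{-42 - 95} = 4 - \frac{9}{-137} = 4 - 9 \left(- \frac{1}{137}\right) = 4 - - \frac{9}{137} = 4 + \frac{9}{137} = \frac{557}{137} \approx 4.0657$)
$o = \frac{65850}{137}$ ($o = \left(\frac{557}{137} + \left(-55 + 99\right)\right) 5 \cdot 2 = \left(\frac{557}{137} + 44\right) 10 = \frac{6585}{137} \cdot 10 = \frac{65850}{137} \approx 480.66$)
$o - 226727 = \frac{65850}{137} - 226727 = - \frac{30995749}{137}$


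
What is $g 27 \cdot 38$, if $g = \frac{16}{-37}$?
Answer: $- \frac{16416}{37} \approx -443.68$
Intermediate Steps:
$g = - \frac{16}{37}$ ($g = 16 \left(- \frac{1}{37}\right) = - \frac{16}{37} \approx -0.43243$)
$g 27 \cdot 38 = \left(- \frac{16}{37}\right) 27 \cdot 38 = \left(- \frac{432}{37}\right) 38 = - \frac{16416}{37}$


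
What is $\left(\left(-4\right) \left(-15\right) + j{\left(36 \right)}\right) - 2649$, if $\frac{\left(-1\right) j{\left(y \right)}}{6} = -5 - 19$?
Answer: $-2445$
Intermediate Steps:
$j{\left(y \right)} = 144$ ($j{\left(y \right)} = - 6 \left(-5 - 19\right) = \left(-6\right) \left(-24\right) = 144$)
$\left(\left(-4\right) \left(-15\right) + j{\left(36 \right)}\right) - 2649 = \left(\left(-4\right) \left(-15\right) + 144\right) - 2649 = \left(60 + 144\right) - 2649 = 204 - 2649 = -2445$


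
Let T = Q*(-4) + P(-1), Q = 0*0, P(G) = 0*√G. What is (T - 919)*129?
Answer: -118551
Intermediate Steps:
P(G) = 0
Q = 0
T = 0 (T = 0*(-4) + 0 = 0 + 0 = 0)
(T - 919)*129 = (0 - 919)*129 = -919*129 = -118551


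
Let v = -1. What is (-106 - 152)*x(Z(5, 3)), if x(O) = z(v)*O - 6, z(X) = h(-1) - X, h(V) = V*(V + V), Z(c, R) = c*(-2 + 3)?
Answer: -2322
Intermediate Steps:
Z(c, R) = c (Z(c, R) = c*1 = c)
h(V) = 2*V² (h(V) = V*(2*V) = 2*V²)
z(X) = 2 - X (z(X) = 2*(-1)² - X = 2*1 - X = 2 - X)
x(O) = -6 + 3*O (x(O) = (2 - 1*(-1))*O - 6 = (2 + 1)*O - 6 = 3*O - 6 = -6 + 3*O)
(-106 - 152)*x(Z(5, 3)) = (-106 - 152)*(-6 + 3*5) = -258*(-6 + 15) = -258*9 = -2322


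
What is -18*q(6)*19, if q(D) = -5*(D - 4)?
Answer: 3420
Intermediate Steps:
q(D) = 20 - 5*D (q(D) = -5*(-4 + D) = 20 - 5*D)
-18*q(6)*19 = -18*(20 - 5*6)*19 = -18*(20 - 30)*19 = -18*(-10)*19 = 180*19 = 3420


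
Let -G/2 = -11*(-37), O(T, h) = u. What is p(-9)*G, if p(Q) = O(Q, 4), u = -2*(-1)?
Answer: -1628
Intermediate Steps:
u = 2
O(T, h) = 2
p(Q) = 2
G = -814 (G = -(-22)*(-37) = -2*407 = -814)
p(-9)*G = 2*(-814) = -1628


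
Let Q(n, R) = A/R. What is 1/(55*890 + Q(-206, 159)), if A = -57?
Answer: 53/2594331 ≈ 2.0429e-5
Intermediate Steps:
Q(n, R) = -57/R
1/(55*890 + Q(-206, 159)) = 1/(55*890 - 57/159) = 1/(48950 - 57*1/159) = 1/(48950 - 19/53) = 1/(2594331/53) = 53/2594331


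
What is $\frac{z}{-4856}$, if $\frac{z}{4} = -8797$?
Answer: $\frac{8797}{1214} \approx 7.2463$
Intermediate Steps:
$z = -35188$ ($z = 4 \left(-8797\right) = -35188$)
$\frac{z}{-4856} = - \frac{35188}{-4856} = \left(-35188\right) \left(- \frac{1}{4856}\right) = \frac{8797}{1214}$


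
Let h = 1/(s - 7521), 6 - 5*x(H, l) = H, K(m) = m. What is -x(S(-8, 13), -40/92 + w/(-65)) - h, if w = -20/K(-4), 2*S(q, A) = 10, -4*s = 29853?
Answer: -59917/299685 ≈ -0.19993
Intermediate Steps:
s = -29853/4 (s = -¼*29853 = -29853/4 ≈ -7463.3)
S(q, A) = 5 (S(q, A) = (½)*10 = 5)
w = 5 (w = -20/(-4) = -20*(-¼) = 5)
x(H, l) = 6/5 - H/5
h = -4/59937 (h = 1/(-29853/4 - 7521) = 1/(-59937/4) = -4/59937 ≈ -6.6737e-5)
-x(S(-8, 13), -40/92 + w/(-65)) - h = -(6/5 - ⅕*5) - 1*(-4/59937) = -(6/5 - 1) + 4/59937 = -1*⅕ + 4/59937 = -⅕ + 4/59937 = -59917/299685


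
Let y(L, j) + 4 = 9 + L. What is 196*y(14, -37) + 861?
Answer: 4585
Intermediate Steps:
y(L, j) = 5 + L (y(L, j) = -4 + (9 + L) = 5 + L)
196*y(14, -37) + 861 = 196*(5 + 14) + 861 = 196*19 + 861 = 3724 + 861 = 4585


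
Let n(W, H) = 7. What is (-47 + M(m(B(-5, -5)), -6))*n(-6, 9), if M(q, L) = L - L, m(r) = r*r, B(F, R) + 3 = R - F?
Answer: -329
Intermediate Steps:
B(F, R) = -3 + R - F (B(F, R) = -3 + (R - F) = -3 + R - F)
m(r) = r²
M(q, L) = 0
(-47 + M(m(B(-5, -5)), -6))*n(-6, 9) = (-47 + 0)*7 = -47*7 = -329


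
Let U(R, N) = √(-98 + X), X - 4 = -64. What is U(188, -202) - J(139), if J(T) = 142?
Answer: -142 + I*√158 ≈ -142.0 + 12.57*I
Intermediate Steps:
X = -60 (X = 4 - 64 = -60)
U(R, N) = I*√158 (U(R, N) = √(-98 - 60) = √(-158) = I*√158)
U(188, -202) - J(139) = I*√158 - 1*142 = I*√158 - 142 = -142 + I*√158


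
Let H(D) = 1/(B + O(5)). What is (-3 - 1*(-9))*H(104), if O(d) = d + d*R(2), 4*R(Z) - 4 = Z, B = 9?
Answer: 12/43 ≈ 0.27907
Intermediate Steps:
R(Z) = 1 + Z/4
O(d) = 5*d/2 (O(d) = d + d*(1 + (¼)*2) = d + d*(1 + ½) = d + d*(3/2) = d + 3*d/2 = 5*d/2)
H(D) = 2/43 (H(D) = 1/(9 + (5/2)*5) = 1/(9 + 25/2) = 1/(43/2) = 2/43)
(-3 - 1*(-9))*H(104) = (-3 - 1*(-9))*(2/43) = (-3 + 9)*(2/43) = 6*(2/43) = 12/43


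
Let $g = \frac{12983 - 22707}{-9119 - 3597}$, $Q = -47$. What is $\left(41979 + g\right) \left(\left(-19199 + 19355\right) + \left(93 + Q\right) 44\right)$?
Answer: $\frac{1555770080}{17} \approx 9.1516 \cdot 10^{7}$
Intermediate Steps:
$g = \frac{13}{17}$ ($g = - \frac{9724}{-12716} = \left(-9724\right) \left(- \frac{1}{12716}\right) = \frac{13}{17} \approx 0.76471$)
$\left(41979 + g\right) \left(\left(-19199 + 19355\right) + \left(93 + Q\right) 44\right) = \left(41979 + \frac{13}{17}\right) \left(\left(-19199 + 19355\right) + \left(93 - 47\right) 44\right) = \frac{713656 \left(156 + 46 \cdot 44\right)}{17} = \frac{713656 \left(156 + 2024\right)}{17} = \frac{713656}{17} \cdot 2180 = \frac{1555770080}{17}$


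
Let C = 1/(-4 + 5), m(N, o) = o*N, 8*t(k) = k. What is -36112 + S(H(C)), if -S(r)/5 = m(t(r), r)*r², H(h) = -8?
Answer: -38672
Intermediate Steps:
t(k) = k/8
m(N, o) = N*o
C = 1 (C = 1/1 = 1)
S(r) = -5*r⁴/8 (S(r) = -5*(r/8)*r*r² = -5*r²/8*r² = -5*r⁴/8)
-36112 + S(H(C)) = -36112 - 5/8*(-8)⁴ = -36112 - 5/8*4096 = -36112 - 2560 = -38672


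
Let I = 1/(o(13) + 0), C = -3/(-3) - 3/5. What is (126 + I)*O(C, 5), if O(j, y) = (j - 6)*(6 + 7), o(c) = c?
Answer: -45892/5 ≈ -9178.4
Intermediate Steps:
C = 2/5 (C = -3*(-1/3) - 3*1/5 = 1 - 3/5 = 2/5 ≈ 0.40000)
O(j, y) = -78 + 13*j (O(j, y) = (-6 + j)*13 = -78 + 13*j)
I = 1/13 (I = 1/(13 + 0) = 1/13 ≈ 0.076923)
(126 + I)*O(C, 5) = (126 + 1/13)*(-78 + 13*(2/5)) = 1639*(-78 + 26/5)/13 = (1639/13)*(-364/5) = -45892/5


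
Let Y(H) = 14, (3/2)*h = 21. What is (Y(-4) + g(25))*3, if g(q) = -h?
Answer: 0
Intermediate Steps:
h = 14 (h = (2/3)*21 = 14)
g(q) = -14 (g(q) = -1*14 = -14)
(Y(-4) + g(25))*3 = (14 - 14)*3 = 0*3 = 0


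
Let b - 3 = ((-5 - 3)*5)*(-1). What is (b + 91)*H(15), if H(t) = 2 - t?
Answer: -1742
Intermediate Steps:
b = 43 (b = 3 + ((-5 - 3)*5)*(-1) = 3 - 8*5*(-1) = 3 - 40*(-1) = 3 + 40 = 43)
(b + 91)*H(15) = (43 + 91)*(2 - 1*15) = 134*(2 - 15) = 134*(-13) = -1742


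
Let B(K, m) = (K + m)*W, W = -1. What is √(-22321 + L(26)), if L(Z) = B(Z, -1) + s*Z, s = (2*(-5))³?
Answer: I*√48346 ≈ 219.88*I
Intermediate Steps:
B(K, m) = -K - m (B(K, m) = (K + m)*(-1) = -K - m)
s = -1000 (s = (-10)³ = -1000)
L(Z) = 1 - 1001*Z (L(Z) = (-Z - 1*(-1)) - 1000*Z = (-Z + 1) - 1000*Z = (1 - Z) - 1000*Z = 1 - 1001*Z)
√(-22321 + L(26)) = √(-22321 + (1 - 1001*26)) = √(-22321 + (1 - 26026)) = √(-22321 - 26025) = √(-48346) = I*√48346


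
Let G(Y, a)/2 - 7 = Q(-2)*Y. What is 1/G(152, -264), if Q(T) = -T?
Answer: 1/622 ≈ 0.0016077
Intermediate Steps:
G(Y, a) = 14 + 4*Y (G(Y, a) = 14 + 2*((-1*(-2))*Y) = 14 + 2*(2*Y) = 14 + 4*Y)
1/G(152, -264) = 1/(14 + 4*152) = 1/(14 + 608) = 1/622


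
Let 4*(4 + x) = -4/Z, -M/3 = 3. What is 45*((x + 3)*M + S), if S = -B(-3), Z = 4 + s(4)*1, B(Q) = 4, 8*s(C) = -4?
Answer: 2385/7 ≈ 340.71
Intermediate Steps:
M = -9 (M = -3*3 = -9)
s(C) = -½ (s(C) = (⅛)*(-4) = -½)
Z = 7/2 (Z = 4 - ½*1 = 4 - ½ = 7/2 ≈ 3.5000)
S = -4 (S = -1*4 = -4)
x = -30/7 (x = -4 + (-4/7/2)/4 = -4 + (-4*2/7)/4 = -4 + (¼)*(-8/7) = -4 - 2/7 = -30/7 ≈ -4.2857)
45*((x + 3)*M + S) = 45*((-30/7 + 3)*(-9) - 4) = 45*(-9/7*(-9) - 4) = 45*(81/7 - 4) = 45*(53/7) = 2385/7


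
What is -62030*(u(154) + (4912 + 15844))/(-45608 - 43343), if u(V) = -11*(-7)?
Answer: 1292270990/88951 ≈ 14528.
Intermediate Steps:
u(V) = 77
-62030*(u(154) + (4912 + 15844))/(-45608 - 43343) = -62030*(77 + (4912 + 15844))/(-45608 - 43343) = -62030/((-88951/(77 + 20756))) = -62030/((-88951/20833)) = -62030/((-88951*1/20833)) = -62030/(-88951/20833) = -62030*(-20833/88951) = 1292270990/88951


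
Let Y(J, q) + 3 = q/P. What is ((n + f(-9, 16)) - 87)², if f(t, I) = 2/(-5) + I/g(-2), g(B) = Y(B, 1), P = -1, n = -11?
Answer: 262144/25 ≈ 10486.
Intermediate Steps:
Y(J, q) = -3 - q (Y(J, q) = -3 + q/(-1) = -3 + q*(-1) = -3 - q)
g(B) = -4 (g(B) = -3 - 1*1 = -3 - 1 = -4)
f(t, I) = -⅖ - I/4 (f(t, I) = 2/(-5) + I/(-4) = 2*(-⅕) + I*(-¼) = -⅖ - I/4)
((n + f(-9, 16)) - 87)² = ((-11 + (-⅖ - ¼*16)) - 87)² = ((-11 + (-⅖ - 4)) - 87)² = ((-11 - 22/5) - 87)² = (-77/5 - 87)² = (-512/5)² = 262144/25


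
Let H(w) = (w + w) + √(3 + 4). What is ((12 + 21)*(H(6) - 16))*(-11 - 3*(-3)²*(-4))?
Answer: -12804 + 3201*√7 ≈ -4335.0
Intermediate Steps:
H(w) = √7 + 2*w (H(w) = 2*w + √7 = √7 + 2*w)
((12 + 21)*(H(6) - 16))*(-11 - 3*(-3)²*(-4)) = ((12 + 21)*((√7 + 2*6) - 16))*(-11 - 3*(-3)²*(-4)) = (33*((√7 + 12) - 16))*(-11 - 3*9*(-4)) = (33*((12 + √7) - 16))*(-11 - 27*(-4)) = (33*(-4 + √7))*(-11 + 108) = (-132 + 33*√7)*97 = -12804 + 3201*√7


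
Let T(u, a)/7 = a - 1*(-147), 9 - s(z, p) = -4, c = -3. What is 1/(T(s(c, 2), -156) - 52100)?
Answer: -1/52163 ≈ -1.9171e-5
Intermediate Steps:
s(z, p) = 13 (s(z, p) = 9 - 1*(-4) = 9 + 4 = 13)
T(u, a) = 1029 + 7*a (T(u, a) = 7*(a - 1*(-147)) = 7*(a + 147) = 7*(147 + a) = 1029 + 7*a)
1/(T(s(c, 2), -156) - 52100) = 1/((1029 + 7*(-156)) - 52100) = 1/((1029 - 1092) - 52100) = 1/(-63 - 52100) = 1/(-52163) = -1/52163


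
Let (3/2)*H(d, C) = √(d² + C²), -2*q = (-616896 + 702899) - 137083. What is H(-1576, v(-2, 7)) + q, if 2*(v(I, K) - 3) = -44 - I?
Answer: 25540 + 20*√24841/3 ≈ 26591.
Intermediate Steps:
v(I, K) = -19 - I/2 (v(I, K) = 3 + (-44 - I)/2 = 3 + (-22 - I/2) = -19 - I/2)
q = 25540 (q = -((-616896 + 702899) - 137083)/2 = -(86003 - 137083)/2 = -½*(-51080) = 25540)
H(d, C) = 2*√(C² + d²)/3 (H(d, C) = 2*√(d² + C²)/3 = 2*√(C² + d²)/3)
H(-1576, v(-2, 7)) + q = 2*√((-19 - ½*(-2))² + (-1576)²)/3 + 25540 = 2*√((-19 + 1)² + 2483776)/3 + 25540 = 2*√((-18)² + 2483776)/3 + 25540 = 2*√(324 + 2483776)/3 + 25540 = 2*√2484100/3 + 25540 = 2*(10*√24841)/3 + 25540 = 20*√24841/3 + 25540 = 25540 + 20*√24841/3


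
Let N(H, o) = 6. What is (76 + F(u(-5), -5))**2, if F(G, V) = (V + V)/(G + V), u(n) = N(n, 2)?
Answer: 4356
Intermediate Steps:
u(n) = 6
F(G, V) = 2*V/(G + V) (F(G, V) = (2*V)/(G + V) = 2*V/(G + V))
(76 + F(u(-5), -5))**2 = (76 + 2*(-5)/(6 - 5))**2 = (76 + 2*(-5)/1)**2 = (76 + 2*(-5)*1)**2 = (76 - 10)**2 = 66**2 = 4356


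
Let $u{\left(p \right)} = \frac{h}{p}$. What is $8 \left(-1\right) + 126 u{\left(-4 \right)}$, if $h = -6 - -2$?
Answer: $118$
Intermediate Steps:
$h = -4$ ($h = -6 + 2 = -4$)
$u{\left(p \right)} = - \frac{4}{p}$
$8 \left(-1\right) + 126 u{\left(-4 \right)} = 8 \left(-1\right) + 126 \left(- \frac{4}{-4}\right) = -8 + 126 \left(\left(-4\right) \left(- \frac{1}{4}\right)\right) = -8 + 126 \cdot 1 = -8 + 126 = 118$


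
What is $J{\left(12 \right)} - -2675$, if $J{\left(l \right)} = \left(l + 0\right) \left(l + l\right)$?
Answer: $2963$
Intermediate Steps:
$J{\left(l \right)} = 2 l^{2}$ ($J{\left(l \right)} = l 2 l = 2 l^{2}$)
$J{\left(12 \right)} - -2675 = 2 \cdot 12^{2} - -2675 = 2 \cdot 144 + 2675 = 288 + 2675 = 2963$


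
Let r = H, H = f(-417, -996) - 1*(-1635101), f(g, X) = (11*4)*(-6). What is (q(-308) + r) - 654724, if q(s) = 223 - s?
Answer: 980644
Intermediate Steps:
f(g, X) = -264 (f(g, X) = 44*(-6) = -264)
H = 1634837 (H = -264 - 1*(-1635101) = -264 + 1635101 = 1634837)
r = 1634837
(q(-308) + r) - 654724 = ((223 - 1*(-308)) + 1634837) - 654724 = ((223 + 308) + 1634837) - 654724 = (531 + 1634837) - 654724 = 1635368 - 654724 = 980644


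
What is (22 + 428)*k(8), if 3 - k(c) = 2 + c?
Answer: -3150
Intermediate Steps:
k(c) = 1 - c (k(c) = 3 - (2 + c) = 3 + (-2 - c) = 1 - c)
(22 + 428)*k(8) = (22 + 428)*(1 - 1*8) = 450*(1 - 8) = 450*(-7) = -3150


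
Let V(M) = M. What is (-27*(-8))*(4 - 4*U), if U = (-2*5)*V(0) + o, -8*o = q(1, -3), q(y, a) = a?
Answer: 540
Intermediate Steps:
o = 3/8 (o = -⅛*(-3) = 3/8 ≈ 0.37500)
U = 3/8 (U = -2*5*0 + 3/8 = -10*0 + 3/8 = 0 + 3/8 = 3/8 ≈ 0.37500)
(-27*(-8))*(4 - 4*U) = (-27*(-8))*(4 - 4*3/8) = 216*(4 - 3/2) = 216*(5/2) = 540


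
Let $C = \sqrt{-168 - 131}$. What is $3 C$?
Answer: $3 i \sqrt{299} \approx 51.875 i$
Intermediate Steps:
$C = i \sqrt{299}$ ($C = \sqrt{-299} = i \sqrt{299} \approx 17.292 i$)
$3 C = 3 i \sqrt{299}$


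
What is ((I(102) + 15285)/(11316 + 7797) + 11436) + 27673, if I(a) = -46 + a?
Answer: 32500246/831 ≈ 39110.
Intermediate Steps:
((I(102) + 15285)/(11316 + 7797) + 11436) + 27673 = (((-46 + 102) + 15285)/(11316 + 7797) + 11436) + 27673 = ((56 + 15285)/19113 + 11436) + 27673 = (15341*(1/19113) + 11436) + 27673 = (667/831 + 11436) + 27673 = 9503983/831 + 27673 = 32500246/831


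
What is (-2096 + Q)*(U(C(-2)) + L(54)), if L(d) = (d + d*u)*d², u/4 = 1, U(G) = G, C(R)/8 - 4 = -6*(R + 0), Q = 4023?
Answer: 1517412296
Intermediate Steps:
C(R) = 32 - 48*R (C(R) = 32 + 8*(-6*(R + 0)) = 32 + 8*(-6*R) = 32 - 48*R)
u = 4 (u = 4*1 = 4)
L(d) = 5*d³ (L(d) = (d + d*4)*d² = (d + 4*d)*d² = (5*d)*d² = 5*d³)
(-2096 + Q)*(U(C(-2)) + L(54)) = (-2096 + 4023)*((32 - 48*(-2)) + 5*54³) = 1927*((32 + 96) + 5*157464) = 1927*(128 + 787320) = 1927*787448 = 1517412296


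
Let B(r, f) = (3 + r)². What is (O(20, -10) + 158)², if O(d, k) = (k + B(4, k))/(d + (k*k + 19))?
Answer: 484044001/19321 ≈ 25053.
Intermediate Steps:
O(d, k) = (49 + k)/(19 + d + k²) (O(d, k) = (k + (3 + 4)²)/(d + (k*k + 19)) = (k + 7²)/(d + (k² + 19)) = (k + 49)/(d + (19 + k²)) = (49 + k)/(19 + d + k²))
(O(20, -10) + 158)² = ((49 - 10)/(19 + 20 + (-10)²) + 158)² = (39/(19 + 20 + 100) + 158)² = (39/139 + 158)² = (22001/139)² = 484044001/19321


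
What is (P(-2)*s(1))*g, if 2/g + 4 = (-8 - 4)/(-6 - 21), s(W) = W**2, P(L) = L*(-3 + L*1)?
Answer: -45/8 ≈ -5.6250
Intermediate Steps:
P(L) = L*(-3 + L)
g = -9/16 (g = 2/(-4 + (-8 - 4)/(-6 - 21)) = 2/(-4 - 12/(-27)) = 2/(-4 - 12*(-1/27)) = 2/(-4 + 4/9) = 2/(-32/9) = 2*(-9/32) = -9/16 ≈ -0.56250)
(P(-2)*s(1))*g = (-2*(-3 - 2)*1**2)*(-9/16) = (-2*(-5)*1)*(-9/16) = (10*1)*(-9/16) = 10*(-9/16) = -45/8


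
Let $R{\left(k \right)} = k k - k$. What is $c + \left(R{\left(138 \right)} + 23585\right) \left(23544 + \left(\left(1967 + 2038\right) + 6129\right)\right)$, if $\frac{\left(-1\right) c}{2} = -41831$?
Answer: $1431095560$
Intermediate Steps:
$c = 83662$ ($c = \left(-2\right) \left(-41831\right) = 83662$)
$R{\left(k \right)} = k^{2} - k$
$c + \left(R{\left(138 \right)} + 23585\right) \left(23544 + \left(\left(1967 + 2038\right) + 6129\right)\right) = 83662 + \left(138 \left(-1 + 138\right) + 23585\right) \left(23544 + \left(\left(1967 + 2038\right) + 6129\right)\right) = 83662 + \left(138 \cdot 137 + 23585\right) \left(23544 + \left(4005 + 6129\right)\right) = 83662 + \left(18906 + 23585\right) \left(23544 + 10134\right) = 83662 + 42491 \cdot 33678 = 83662 + 1431011898 = 1431095560$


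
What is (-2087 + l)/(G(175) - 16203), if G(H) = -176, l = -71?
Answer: 2158/16379 ≈ 0.13175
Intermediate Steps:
(-2087 + l)/(G(175) - 16203) = (-2087 - 71)/(-176 - 16203) = -2158/(-16379) = -2158*(-1/16379) = 2158/16379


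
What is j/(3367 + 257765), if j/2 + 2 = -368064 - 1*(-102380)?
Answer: -44281/21761 ≈ -2.0349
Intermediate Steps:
j = -531372 (j = -4 + 2*(-368064 - 1*(-102380)) = -4 + 2*(-368064 + 102380) = -4 + 2*(-265684) = -4 - 531368 = -531372)
j/(3367 + 257765) = -531372/(3367 + 257765) = -531372/261132 = -531372*1/261132 = -44281/21761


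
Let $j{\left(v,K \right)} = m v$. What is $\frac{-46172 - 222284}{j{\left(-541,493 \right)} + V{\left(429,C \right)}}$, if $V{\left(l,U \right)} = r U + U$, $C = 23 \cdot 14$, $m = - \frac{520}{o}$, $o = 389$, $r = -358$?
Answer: $\frac{52214692}{22217893} \approx 2.3501$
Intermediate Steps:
$m = - \frac{520}{389} \approx -1.3368$
$C = 322$
$V{\left(l,U \right)} = - 357 U$ ($V{\left(l,U \right)} = - 358 U + U = - 357 U$)
$j{\left(v,K \right)} = - \frac{520 v}{389}$
$\frac{-46172 - 222284}{j{\left(-541,493 \right)} + V{\left(429,C \right)}} = \frac{-46172 - 222284}{\left(- \frac{520}{389}\right) \left(-541\right) - 114954} = - \frac{268456}{\frac{281320}{389} - 114954} = - \frac{268456}{- \frac{44435786}{389}} = \left(-268456\right) \left(- \frac{389}{44435786}\right) = \frac{52214692}{22217893}$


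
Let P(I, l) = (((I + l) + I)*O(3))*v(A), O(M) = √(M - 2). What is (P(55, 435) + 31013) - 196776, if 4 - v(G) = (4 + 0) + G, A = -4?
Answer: -163583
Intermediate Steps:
v(G) = -G (v(G) = 4 - ((4 + 0) + G) = 4 - (4 + G) = 4 + (-4 - G) = -G)
O(M) = √(-2 + M)
P(I, l) = 4*l + 8*I (P(I, l) = (((I + l) + I)*√(-2 + 3))*(-1*(-4)) = ((l + 2*I)*√1)*4 = ((l + 2*I)*1)*4 = (l + 2*I)*4 = 4*l + 8*I)
(P(55, 435) + 31013) - 196776 = ((4*435 + 8*55) + 31013) - 196776 = ((1740 + 440) + 31013) - 196776 = (2180 + 31013) - 196776 = 33193 - 196776 = -163583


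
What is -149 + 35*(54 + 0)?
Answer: 1741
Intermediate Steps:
-149 + 35*(54 + 0) = -149 + 35*54 = -149 + 1890 = 1741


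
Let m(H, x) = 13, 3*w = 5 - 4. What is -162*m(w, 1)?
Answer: -2106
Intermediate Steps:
w = ⅓ (w = (5 - 4)/3 = (⅓)*1 = ⅓ ≈ 0.33333)
-162*m(w, 1) = -162*13 = -2106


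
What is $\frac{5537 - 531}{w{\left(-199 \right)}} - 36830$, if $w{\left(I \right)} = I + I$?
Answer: $- \frac{7331673}{199} \approx -36843.0$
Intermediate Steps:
$w{\left(I \right)} = 2 I$
$\frac{5537 - 531}{w{\left(-199 \right)}} - 36830 = \frac{5537 - 531}{2 \left(-199\right)} - 36830 = \frac{5006}{-398} - 36830 = 5006 \left(- \frac{1}{398}\right) - 36830 = - \frac{2503}{199} - 36830 = - \frac{7331673}{199}$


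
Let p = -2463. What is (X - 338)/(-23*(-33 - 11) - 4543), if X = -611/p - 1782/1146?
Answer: 159621164/1661098923 ≈ 0.096094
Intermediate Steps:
X = -614810/470433 (X = -611/(-2463) - 1782/1146 = -611*(-1/2463) - 1782*1/1146 = 611/2463 - 297/191 = -614810/470433 ≈ -1.3069)
(X - 338)/(-23*(-33 - 11) - 4543) = (-614810/470433 - 338)/(-23*(-33 - 11) - 4543) = -159621164/(470433*(-23*(-44) - 4543)) = -159621164/(470433*(1012 - 4543)) = -159621164/470433/(-3531) = -159621164/470433*(-1/3531) = 159621164/1661098923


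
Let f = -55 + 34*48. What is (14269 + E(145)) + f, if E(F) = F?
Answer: 15991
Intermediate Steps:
f = 1577 (f = -55 + 1632 = 1577)
(14269 + E(145)) + f = (14269 + 145) + 1577 = 14414 + 1577 = 15991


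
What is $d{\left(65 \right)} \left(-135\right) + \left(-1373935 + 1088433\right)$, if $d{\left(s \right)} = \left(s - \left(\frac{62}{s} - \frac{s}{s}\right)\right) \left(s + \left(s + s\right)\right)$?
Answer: $-1997842$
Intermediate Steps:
$d{\left(s \right)} = 3 s \left(1 + s - \frac{62}{s}\right)$ ($d{\left(s \right)} = \left(s + \left(- \frac{62}{s} + 1\right)\right) \left(s + 2 s\right) = \left(s + \left(1 - \frac{62}{s}\right)\right) 3 s = \left(1 + s - \frac{62}{s}\right) 3 s = 3 s \left(1 + s - \frac{62}{s}\right)$)
$d{\left(65 \right)} \left(-135\right) + \left(-1373935 + 1088433\right) = \left(-186 + 3 \cdot 65 + 3 \cdot 65^{2}\right) \left(-135\right) + \left(-1373935 + 1088433\right) = \left(-186 + 195 + 3 \cdot 4225\right) \left(-135\right) - 285502 = \left(-186 + 195 + 12675\right) \left(-135\right) - 285502 = 12684 \left(-135\right) - 285502 = -1712340 - 285502 = -1997842$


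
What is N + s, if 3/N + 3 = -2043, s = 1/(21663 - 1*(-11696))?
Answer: -32677/22750838 ≈ -0.0014363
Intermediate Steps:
s = 1/33359 (s = 1/(21663 + 11696) = 1/33359 ≈ 2.9977e-5)
N = -1/682 (N = 3/(-3 - 2043) = 3/(-2046) = 3*(-1/2046) = -1/682 ≈ -0.0014663)
N + s = -1/682 + 1/33359 = -32677/22750838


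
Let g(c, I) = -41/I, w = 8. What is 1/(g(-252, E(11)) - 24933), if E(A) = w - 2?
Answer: -6/149639 ≈ -4.0097e-5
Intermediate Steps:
E(A) = 6 (E(A) = 8 - 2 = 6)
1/(g(-252, E(11)) - 24933) = 1/(-41/6 - 24933) = 1/(-149639/6) = -6/149639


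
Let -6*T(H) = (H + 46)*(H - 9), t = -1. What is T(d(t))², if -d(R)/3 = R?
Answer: 2401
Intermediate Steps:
d(R) = -3*R
T(H) = -(-9 + H)*(46 + H)/6 (T(H) = -(H + 46)*(H - 9)/6 = -(46 + H)*(-9 + H)/6 = -(-9 + H)*(46 + H)/6)
T(d(t))² = (69 - (-37)*(-1)/2 - (-3*(-1))²/6)² = (69 - 37/6*3 - ⅙*3²)² = (69 - 37/2 - ⅙*9)² = (69 - 37/2 - 3/2)² = 49² = 2401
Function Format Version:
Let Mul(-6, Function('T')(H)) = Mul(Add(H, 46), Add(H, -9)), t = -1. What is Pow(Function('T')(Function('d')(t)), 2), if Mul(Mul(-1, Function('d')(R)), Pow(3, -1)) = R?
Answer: 2401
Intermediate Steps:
Function('d')(R) = Mul(-3, R)
Function('T')(H) = Mul(Rational(-1, 6), Add(-9, H), Add(46, H)) (Function('T')(H) = Mul(Rational(-1, 6), Mul(Add(H, 46), Add(H, -9))) = Mul(Rational(-1, 6), Mul(Add(46, H), Add(-9, H))) = Mul(Rational(-1, 6), Mul(Add(-9, H), Add(46, H))) = Mul(Rational(-1, 6), Add(-9, H), Add(46, H)))
Pow(Function('T')(Function('d')(t)), 2) = Pow(Add(69, Mul(Rational(-37, 6), Mul(-3, -1)), Mul(Rational(-1, 6), Pow(Mul(-3, -1), 2))), 2) = Pow(Add(69, Mul(Rational(-37, 6), 3), Mul(Rational(-1, 6), Pow(3, 2))), 2) = Pow(Add(69, Rational(-37, 2), Mul(Rational(-1, 6), 9)), 2) = Pow(Add(69, Rational(-37, 2), Rational(-3, 2)), 2) = Pow(49, 2) = 2401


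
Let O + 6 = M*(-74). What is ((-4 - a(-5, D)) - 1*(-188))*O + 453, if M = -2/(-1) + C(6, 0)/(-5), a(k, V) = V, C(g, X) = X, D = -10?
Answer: -29423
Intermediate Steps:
M = 2 (M = -2/(-1) + 0/(-5) = -2*(-1) + 0*(-⅕) = 2 + 0 = 2)
O = -154 (O = -6 + 2*(-74) = -6 - 148 = -154)
((-4 - a(-5, D)) - 1*(-188))*O + 453 = ((-4 - 1*(-10)) - 1*(-188))*(-154) + 453 = ((-4 + 10) + 188)*(-154) + 453 = (6 + 188)*(-154) + 453 = 194*(-154) + 453 = -29876 + 453 = -29423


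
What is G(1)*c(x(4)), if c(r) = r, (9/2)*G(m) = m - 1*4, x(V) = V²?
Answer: -32/3 ≈ -10.667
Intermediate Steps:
G(m) = -8/9 + 2*m/9 (G(m) = 2*(m - 1*4)/9 = 2*(m - 4)/9 = 2*(-4 + m)/9 = -8/9 + 2*m/9)
G(1)*c(x(4)) = (-8/9 + (2/9)*1)*4² = (-8/9 + 2/9)*16 = -⅔*16 = -32/3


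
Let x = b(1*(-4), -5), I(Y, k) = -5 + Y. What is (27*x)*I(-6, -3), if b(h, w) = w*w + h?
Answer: -6237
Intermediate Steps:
b(h, w) = h + w**2 (b(h, w) = w**2 + h = h + w**2)
x = 21 (x = 1*(-4) + (-5)**2 = -4 + 25 = 21)
(27*x)*I(-6, -3) = (27*21)*(-5 - 6) = 567*(-11) = -6237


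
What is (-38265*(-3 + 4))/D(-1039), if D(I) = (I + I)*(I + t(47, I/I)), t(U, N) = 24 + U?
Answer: -38265/2011504 ≈ -0.019023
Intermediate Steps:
D(I) = 2*I*(71 + I) (D(I) = (I + I)*(I + (24 + 47)) = (2*I)*(I + 71) = (2*I)*(71 + I) = 2*I*(71 + I))
(-38265*(-3 + 4))/D(-1039) = (-38265*(-3 + 4))/((2*(-1039)*(71 - 1039))) = (-38265)/((2*(-1039)*(-968))) = -38265*1/2011504 = -38265/2011504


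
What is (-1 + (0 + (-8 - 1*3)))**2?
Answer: 144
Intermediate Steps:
(-1 + (0 + (-8 - 1*3)))**2 = (-1 + (0 + (-8 - 3)))**2 = (-1 + (0 - 11))**2 = (-1 - 11)**2 = (-12)**2 = 144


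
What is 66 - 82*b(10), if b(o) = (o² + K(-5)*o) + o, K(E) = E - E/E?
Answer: -4034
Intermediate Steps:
K(E) = -1 + E (K(E) = E - 1*1 = E - 1 = -1 + E)
b(o) = o² - 5*o (b(o) = (o² + (-1 - 5)*o) + o = (o² - 6*o) + o = o² - 5*o)
66 - 82*b(10) = 66 - 820*(-5 + 10) = 66 - 820*5 = 66 - 82*50 = 66 - 4100 = -4034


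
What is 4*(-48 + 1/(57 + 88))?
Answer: -27836/145 ≈ -191.97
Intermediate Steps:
4*(-48 + 1/(57 + 88)) = 4*(-48 + 1/145) = 4*(-6959/145) = -27836/145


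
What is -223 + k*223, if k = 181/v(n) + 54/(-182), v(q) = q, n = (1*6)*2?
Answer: 3357265/1092 ≈ 3074.4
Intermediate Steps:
n = 12 (n = 6*2 = 12)
k = 16147/1092 (k = 181/12 + 54/(-182) = 181*(1/12) + 54*(-1/182) = 181/12 - 27/91 = 16147/1092 ≈ 14.787)
-223 + k*223 = -223 + (16147/1092)*223 = -223 + 3600781/1092 = 3357265/1092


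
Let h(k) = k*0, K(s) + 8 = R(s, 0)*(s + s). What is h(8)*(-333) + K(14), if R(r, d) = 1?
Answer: 20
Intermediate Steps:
K(s) = -8 + 2*s (K(s) = -8 + 1*(s + s) = -8 + 1*(2*s) = -8 + 2*s)
h(k) = 0
h(8)*(-333) + K(14) = 0*(-333) + (-8 + 2*14) = 0 + (-8 + 28) = 0 + 20 = 20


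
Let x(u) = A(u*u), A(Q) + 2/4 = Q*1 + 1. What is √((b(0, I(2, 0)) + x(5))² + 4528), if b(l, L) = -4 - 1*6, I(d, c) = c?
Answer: √19073/2 ≈ 69.052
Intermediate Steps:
A(Q) = ½ + Q (A(Q) = -½ + (Q*1 + 1) = -½ + (Q + 1) = -½ + (1 + Q) = ½ + Q)
x(u) = ½ + u² (x(u) = ½ + u*u = ½ + u²)
b(l, L) = -10 (b(l, L) = -4 - 6 = -10)
√((b(0, I(2, 0)) + x(5))² + 4528) = √((-10 + (½ + 5²))² + 4528) = √((-10 + (½ + 25))² + 4528) = √((-10 + 51/2)² + 4528) = √((31/2)² + 4528) = √(961/4 + 4528) = √(19073/4) = √19073/2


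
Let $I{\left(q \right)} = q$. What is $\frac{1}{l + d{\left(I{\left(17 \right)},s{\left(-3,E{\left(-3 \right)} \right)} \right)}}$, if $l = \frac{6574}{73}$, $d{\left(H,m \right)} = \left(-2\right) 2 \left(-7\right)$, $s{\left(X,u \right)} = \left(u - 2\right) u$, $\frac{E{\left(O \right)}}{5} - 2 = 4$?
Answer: $\frac{73}{8618} \approx 0.0084706$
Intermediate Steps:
$E{\left(O \right)} = 30$ ($E{\left(O \right)} = 10 + 5 \cdot 4 = 10 + 20 = 30$)
$s{\left(X,u \right)} = u \left(-2 + u\right)$ ($s{\left(X,u \right)} = \left(-2 + u\right) u = u \left(-2 + u\right)$)
$d{\left(H,m \right)} = 28$ ($d{\left(H,m \right)} = \left(-4\right) \left(-7\right) = 28$)
$l = \frac{6574}{73}$ ($l = 6574 \cdot \frac{1}{73} = \frac{6574}{73} \approx 90.055$)
$\frac{1}{l + d{\left(I{\left(17 \right)},s{\left(-3,E{\left(-3 \right)} \right)} \right)}} = \frac{1}{\frac{6574}{73} + 28} = \frac{1}{\frac{8618}{73}} = \frac{73}{8618}$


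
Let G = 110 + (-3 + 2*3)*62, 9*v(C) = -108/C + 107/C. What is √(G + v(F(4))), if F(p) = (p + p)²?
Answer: √170495/24 ≈ 17.205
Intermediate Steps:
F(p) = 4*p² (F(p) = (2*p)² = 4*p²)
v(C) = -1/(9*C) (v(C) = (-108/C + 107/C)/9 = (-1/C)/9 = -1/(9*C))
G = 296 (G = 110 + (-3 + 6)*62 = 110 + 3*62 = 110 + 186 = 296)
√(G + v(F(4))) = √(296 - 1/(9*(4*4²))) = √(296 - 1/(9*(4*16))) = √(296 - ⅑/64) = √(296 - ⅑*1/64) = √(296 - 1/576) = √(170495/576) = √170495/24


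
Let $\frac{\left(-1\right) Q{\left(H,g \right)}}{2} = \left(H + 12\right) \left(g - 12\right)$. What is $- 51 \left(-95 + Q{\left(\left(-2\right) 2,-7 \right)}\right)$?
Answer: $-10659$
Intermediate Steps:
$Q{\left(H,g \right)} = - 2 \left(-12 + g\right) \left(12 + H\right)$ ($Q{\left(H,g \right)} = - 2 \left(H + 12\right) \left(g - 12\right) = - 2 \left(12 + H\right) \left(-12 + g\right) = - 2 \left(-12 + g\right) \left(12 + H\right)$)
$- 51 \left(-95 + Q{\left(\left(-2\right) 2,-7 \right)}\right) = - 51 \left(-95 + \left(288 - -168 + 24 \left(\left(-2\right) 2\right) - 2 \left(\left(-2\right) 2\right) \left(-7\right)\right)\right) = - 51 \left(-95 + \left(288 + 168 + 24 \left(-4\right) - \left(-8\right) \left(-7\right)\right)\right) = - 51 \left(-95 + \left(288 + 168 - 96 - 56\right)\right) = - 51 \left(-95 + 304\right) = \left(-51\right) 209 = -10659$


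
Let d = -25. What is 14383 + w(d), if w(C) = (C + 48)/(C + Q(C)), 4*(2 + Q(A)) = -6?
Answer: 819785/57 ≈ 14382.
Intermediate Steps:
Q(A) = -7/2 (Q(A) = -2 + (¼)*(-6) = -2 - 3/2 = -7/2)
w(C) = (48 + C)/(-7/2 + C) (w(C) = (C + 48)/(C - 7/2) = (48 + C)/(-7/2 + C))
14383 + w(d) = 14383 + 2*(48 - 25)/(-7 + 2*(-25)) = 14383 + 2*23/(-7 - 50) = 14383 + 2*23/(-57) = 14383 + 2*(-1/57)*23 = 14383 - 46/57 = 819785/57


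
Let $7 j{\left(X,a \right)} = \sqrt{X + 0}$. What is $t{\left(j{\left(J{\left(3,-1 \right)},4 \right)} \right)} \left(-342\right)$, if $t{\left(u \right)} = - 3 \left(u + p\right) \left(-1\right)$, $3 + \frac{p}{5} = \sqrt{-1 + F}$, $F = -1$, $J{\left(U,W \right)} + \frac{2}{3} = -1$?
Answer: $15390 - 5130 i \sqrt{2} - \frac{342 i \sqrt{15}}{7} \approx 15390.0 - 7444.1 i$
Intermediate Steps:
$J{\left(U,W \right)} = - \frac{5}{3}$ ($J{\left(U,W \right)} = - \frac{2}{3} - 1 = - \frac{5}{3}$)
$j{\left(X,a \right)} = \frac{\sqrt{X}}{7}$ ($j{\left(X,a \right)} = \frac{\sqrt{X + 0}}{7} = \frac{\sqrt{X}}{7}$)
$p = -15 + 5 i \sqrt{2}$ ($p = -15 + 5 \sqrt{-1 - 1} = -15 + 5 \sqrt{-2} = -15 + 5 i \sqrt{2} \approx -15.0 + 7.0711 i$)
$t{\left(u \right)} = -45 + 3 u + 15 i \sqrt{2}$ ($t{\left(u \right)} = - 3 \left(u - \left(15 - 5 i \sqrt{2}\right)\right) \left(-1\right) = - 3 \left(-15 + u + 5 i \sqrt{2}\right) \left(-1\right) = \left(45 - 3 u - 15 i \sqrt{2}\right) \left(-1\right) = -45 + 3 u + 15 i \sqrt{2}$)
$t{\left(j{\left(J{\left(3,-1 \right)},4 \right)} \right)} \left(-342\right) = \left(-45 + 3 \frac{\sqrt{- \frac{5}{3}}}{7} + 15 i \sqrt{2}\right) \left(-342\right) = \left(-45 + 3 \frac{\frac{1}{3} i \sqrt{15}}{7} + 15 i \sqrt{2}\right) \left(-342\right) = \left(-45 + 3 \frac{i \sqrt{15}}{21} + 15 i \sqrt{2}\right) \left(-342\right) = \left(-45 + \frac{i \sqrt{15}}{7} + 15 i \sqrt{2}\right) \left(-342\right) = \left(-45 + 15 i \sqrt{2} + \frac{i \sqrt{15}}{7}\right) \left(-342\right) = 15390 - 5130 i \sqrt{2} - \frac{342 i \sqrt{15}}{7}$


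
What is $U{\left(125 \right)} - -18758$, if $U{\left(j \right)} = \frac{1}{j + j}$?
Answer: $\frac{4689501}{250} \approx 18758.0$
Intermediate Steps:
$U{\left(j \right)} = \frac{1}{2 j}$
$U{\left(125 \right)} - -18758 = \frac{1}{2 \cdot 125} - -18758 = \frac{1}{2} \cdot \frac{1}{125} + 18758 = \frac{1}{250} + 18758 = \frac{4689501}{250}$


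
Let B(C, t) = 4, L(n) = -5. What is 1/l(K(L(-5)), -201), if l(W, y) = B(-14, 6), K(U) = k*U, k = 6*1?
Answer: 1/4 ≈ 0.25000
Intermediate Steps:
k = 6
K(U) = 6*U
l(W, y) = 4
1/l(K(L(-5)), -201) = 1/4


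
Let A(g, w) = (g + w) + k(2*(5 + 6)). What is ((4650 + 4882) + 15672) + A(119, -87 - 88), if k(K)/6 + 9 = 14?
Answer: 25178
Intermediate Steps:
k(K) = 30 (k(K) = -54 + 6*14 = -54 + 84 = 30)
A(g, w) = 30 + g + w (A(g, w) = (g + w) + 30 = 30 + g + w)
((4650 + 4882) + 15672) + A(119, -87 - 88) = ((4650 + 4882) + 15672) + (30 + 119 + (-87 - 88)) = (9532 + 15672) + (30 + 119 - 175) = 25204 - 26 = 25178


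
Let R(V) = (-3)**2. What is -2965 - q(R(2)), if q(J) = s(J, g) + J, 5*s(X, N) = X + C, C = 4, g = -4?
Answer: -14883/5 ≈ -2976.6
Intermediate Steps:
R(V) = 9
s(X, N) = 4/5 + X/5 (s(X, N) = (X + 4)/5 = (4 + X)/5 = 4/5 + X/5)
q(J) = 4/5 + 6*J/5 (q(J) = (4/5 + J/5) + J = 4/5 + 6*J/5)
-2965 - q(R(2)) = -2965 - (4/5 + (6/5)*9) = -2965 - (4/5 + 54/5) = -2965 - 1*58/5 = -2965 - 58/5 = -14883/5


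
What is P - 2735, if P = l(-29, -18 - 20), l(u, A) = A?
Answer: -2773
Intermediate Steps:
P = -38 (P = -18 - 20 = -38)
P - 2735 = -38 - 2735 = -2773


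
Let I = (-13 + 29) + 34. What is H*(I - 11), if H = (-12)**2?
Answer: 5616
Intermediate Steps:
I = 50 (I = 16 + 34 = 50)
H = 144
H*(I - 11) = 144*(50 - 11) = 144*39 = 5616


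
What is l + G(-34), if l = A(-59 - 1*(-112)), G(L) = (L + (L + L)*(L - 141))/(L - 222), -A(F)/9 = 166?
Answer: -197165/128 ≈ -1540.4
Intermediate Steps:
A(F) = -1494 (A(F) = -9*166 = -1494)
G(L) = (L + 2*L*(-141 + L))/(-222 + L) (G(L) = (L + (2*L)*(-141 + L))/(-222 + L) = (L + 2*L*(-141 + L))/(-222 + L))
l = -1494
l + G(-34) = -1494 - 34*(-281 + 2*(-34))/(-222 - 34) = -1494 - 34*(-281 - 68)/(-256) = -1494 - 34*(-1/256)*(-349) = -1494 - 5933/128 = -197165/128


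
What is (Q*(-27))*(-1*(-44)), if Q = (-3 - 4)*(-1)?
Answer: -8316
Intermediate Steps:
Q = 7 (Q = -7*(-1) = 7)
(Q*(-27))*(-1*(-44)) = (7*(-27))*(-1*(-44)) = -189*44 = -8316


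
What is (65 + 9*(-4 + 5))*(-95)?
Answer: -7030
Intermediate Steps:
(65 + 9*(-4 + 5))*(-95) = (65 + 9*1)*(-95) = (65 + 9)*(-95) = 74*(-95) = -7030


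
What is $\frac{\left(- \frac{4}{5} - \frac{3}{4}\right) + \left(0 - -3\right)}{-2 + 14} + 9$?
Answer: $\frac{2189}{240} \approx 9.1208$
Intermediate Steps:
$\frac{\left(- \frac{4}{5} - \frac{3}{4}\right) + \left(0 - -3\right)}{-2 + 14} + 9 = \frac{\left(\left(-4\right) \frac{1}{5} - \frac{3}{4}\right) + \left(0 + 3\right)}{12} + 9 = \left(\left(- \frac{4}{5} - \frac{3}{4}\right) + 3\right) \frac{1}{12} + 9 = \left(- \frac{31}{20} + 3\right) \frac{1}{12} + 9 = \frac{29}{20} \cdot \frac{1}{12} + 9 = \frac{29}{240} + 9 = \frac{2189}{240}$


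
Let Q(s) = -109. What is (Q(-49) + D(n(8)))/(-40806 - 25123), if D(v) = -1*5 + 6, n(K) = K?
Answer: 108/65929 ≈ 0.0016381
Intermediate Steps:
D(v) = 1 (D(v) = -5 + 6 = 1)
(Q(-49) + D(n(8)))/(-40806 - 25123) = (-109 + 1)/(-40806 - 25123) = -108/(-65929) = -108*(-1/65929) = 108/65929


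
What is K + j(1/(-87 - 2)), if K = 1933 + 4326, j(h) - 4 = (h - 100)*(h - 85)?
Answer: 116954189/7921 ≈ 14765.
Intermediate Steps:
j(h) = 4 + (-100 + h)*(-85 + h) (j(h) = 4 + (h - 100)*(h - 85) = 4 + (-100 + h)*(-85 + h))
K = 6259
K + j(1/(-87 - 2)) = 6259 + (8504 + (1/(-87 - 2))² - 185/(-87 - 2)) = 6259 + (8504 + (1/(-89))² - 185/(-89)) = 6259 + (8504 + (-1/89)² - 185*(-1/89)) = 6259 + (8504 + 1/7921 + 185/89) = 6259 + 67376650/7921 = 116954189/7921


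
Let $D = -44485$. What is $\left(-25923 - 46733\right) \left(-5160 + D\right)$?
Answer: $3607007120$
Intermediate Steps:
$\left(-25923 - 46733\right) \left(-5160 + D\right) = \left(-25923 - 46733\right) \left(-5160 - 44485\right) = \left(-72656\right) \left(-49645\right) = 3607007120$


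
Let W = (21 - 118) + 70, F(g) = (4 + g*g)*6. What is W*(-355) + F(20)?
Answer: 12009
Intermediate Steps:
F(g) = 24 + 6*g**2 (F(g) = (4 + g**2)*6 = 24 + 6*g**2)
W = -27 (W = -97 + 70 = -27)
W*(-355) + F(20) = -27*(-355) + (24 + 6*20**2) = 9585 + (24 + 6*400) = 9585 + (24 + 2400) = 9585 + 2424 = 12009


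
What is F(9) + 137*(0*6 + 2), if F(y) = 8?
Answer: 282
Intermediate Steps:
F(9) + 137*(0*6 + 2) = 8 + 137*(0*6 + 2) = 8 + 137*(0 + 2) = 8 + 137*2 = 8 + 274 = 282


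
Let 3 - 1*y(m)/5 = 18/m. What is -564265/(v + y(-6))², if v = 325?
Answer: -112853/25205 ≈ -4.4774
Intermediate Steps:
y(m) = 15 - 90/m
-564265/(v + y(-6))² = -564265/(325 + (15 - 90/(-6)))² = -564265/(325 + (15 - 90*(-⅙)))² = -564265/(325 + (15 + 15))² = -564265/(325 + 30)² = -564265/(355²) = -564265/126025 = -564265*1/126025 = -112853/25205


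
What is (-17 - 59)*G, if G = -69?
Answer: 5244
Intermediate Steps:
(-17 - 59)*G = (-17 - 59)*(-69) = -76*(-69) = 5244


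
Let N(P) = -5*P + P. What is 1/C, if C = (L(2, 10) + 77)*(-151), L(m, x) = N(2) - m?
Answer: -1/10117 ≈ -9.8843e-5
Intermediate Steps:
N(P) = -4*P
L(m, x) = -8 - m (L(m, x) = -4*2 - m = -8 - m)
C = -10117 (C = ((-8 - 1*2) + 77)*(-151) = ((-8 - 2) + 77)*(-151) = (-10 + 77)*(-151) = 67*(-151) = -10117)
1/C = 1/(-10117) = -1/10117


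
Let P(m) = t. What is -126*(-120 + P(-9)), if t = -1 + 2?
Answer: 14994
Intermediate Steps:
t = 1
P(m) = 1
-126*(-120 + P(-9)) = -126*(-120 + 1) = -126*(-119) = 14994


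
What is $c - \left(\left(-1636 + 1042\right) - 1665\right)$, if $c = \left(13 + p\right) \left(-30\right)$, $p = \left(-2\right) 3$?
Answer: $2049$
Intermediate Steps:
$p = -6$
$c = -210$ ($c = \left(13 - 6\right) \left(-30\right) = 7 \left(-30\right) = -210$)
$c - \left(\left(-1636 + 1042\right) - 1665\right) = -210 - \left(\left(-1636 + 1042\right) - 1665\right) = -210 - \left(-594 - 1665\right) = -210 - -2259 = -210 + 2259 = 2049$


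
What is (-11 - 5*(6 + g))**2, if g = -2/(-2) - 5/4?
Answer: 25281/16 ≈ 1580.1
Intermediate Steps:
g = -1/4 (g = -2*(-1/2) - 5*1/4 = 1 - 5/4 = -1/4 ≈ -0.25000)
(-11 - 5*(6 + g))**2 = (-11 - 5*(6 - 1/4))**2 = (-11 - 5*23/4)**2 = (-11 - 115/4)**2 = (-159/4)**2 = 25281/16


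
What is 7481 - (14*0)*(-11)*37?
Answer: 7481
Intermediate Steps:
7481 - (14*0)*(-11)*37 = 7481 - 0*(-11)*37 = 7481 - 0*37 = 7481 - 1*0 = 7481 + 0 = 7481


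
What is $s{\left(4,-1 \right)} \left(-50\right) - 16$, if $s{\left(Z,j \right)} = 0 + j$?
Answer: $34$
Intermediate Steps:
$s{\left(Z,j \right)} = j$
$s{\left(4,-1 \right)} \left(-50\right) - 16 = \left(-1\right) \left(-50\right) - 16 = 50 - 16 = 34$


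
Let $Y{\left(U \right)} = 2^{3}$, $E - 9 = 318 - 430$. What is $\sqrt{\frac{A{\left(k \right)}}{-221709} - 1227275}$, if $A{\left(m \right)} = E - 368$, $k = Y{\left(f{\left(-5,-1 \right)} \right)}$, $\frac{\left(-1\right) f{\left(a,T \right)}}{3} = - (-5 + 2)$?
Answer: $\frac{2 i \sqrt{1675737668981926}}{73903} \approx 1107.8 i$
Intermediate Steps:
$f{\left(a,T \right)} = -9$ ($f{\left(a,T \right)} = - 3 \left(- (-5 + 2)\right) = - 3 \left(\left(-1\right) \left(-3\right)\right) = \left(-3\right) 3 = -9$)
$E = -103$ ($E = 9 + \left(318 - 430\right) = 9 - 112 = -103$)
$Y{\left(U \right)} = 8$
$k = 8$
$A{\left(m \right)} = -471$ ($A{\left(m \right)} = -103 - 368 = -471$)
$\sqrt{\frac{A{\left(k \right)}}{-221709} - 1227275} = \sqrt{- \frac{471}{-221709} - 1227275} = \sqrt{\left(-471\right) \left(- \frac{1}{221709}\right) - 1227275} = \sqrt{\frac{157}{73903} - 1227275} = \sqrt{- \frac{90699304168}{73903}} = \frac{2 i \sqrt{1675737668981926}}{73903}$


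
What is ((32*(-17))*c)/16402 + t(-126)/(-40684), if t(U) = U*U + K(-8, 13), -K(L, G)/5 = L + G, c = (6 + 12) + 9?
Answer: -428777347/333649484 ≈ -1.2851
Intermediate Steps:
c = 27 (c = 18 + 9 = 27)
K(L, G) = -5*G - 5*L (K(L, G) = -5*(L + G) = -5*(G + L) = -5*G - 5*L)
t(U) = -25 + U**2 (t(U) = U*U + (-5*13 - 5*(-8)) = U**2 + (-65 + 40) = U**2 - 25 = -25 + U**2)
((32*(-17))*c)/16402 + t(-126)/(-40684) = ((32*(-17))*27)/16402 + (-25 + (-126)**2)/(-40684) = -544*27*(1/16402) + (-25 + 15876)*(-1/40684) = -14688*1/16402 + 15851*(-1/40684) = -7344/8201 - 15851/40684 = -428777347/333649484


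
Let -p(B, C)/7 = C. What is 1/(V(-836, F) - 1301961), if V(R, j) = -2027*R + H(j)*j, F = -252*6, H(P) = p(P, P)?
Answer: -1/15610397 ≈ -6.4060e-8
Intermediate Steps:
p(B, C) = -7*C
H(P) = -7*P
F = -1512
V(R, j) = -2027*R - 7*j² (V(R, j) = -2027*R + (-7*j)*j = -2027*R - 7*j²)
1/(V(-836, F) - 1301961) = 1/((-2027*(-836) - 7*(-1512)²) - 1301961) = 1/((1694572 - 7*2286144) - 1301961) = 1/((1694572 - 16003008) - 1301961) = 1/(-14308436 - 1301961) = 1/(-15610397) = -1/15610397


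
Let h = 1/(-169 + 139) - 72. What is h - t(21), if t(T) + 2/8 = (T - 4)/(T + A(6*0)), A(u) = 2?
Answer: -100081/1380 ≈ -72.522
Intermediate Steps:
h = -2161/30 (h = 1/(-30) - 72 = -1/30 - 72 = -2161/30 ≈ -72.033)
t(T) = -1/4 + (-4 + T)/(2 + T) (t(T) = -1/4 + (T - 4)/(T + 2) = -1/4 + (-4 + T)/(2 + T))
h - t(21) = -2161/30 - 3*(-6 + 21)/(4*(2 + 21)) = -2161/30 - 3*15/(4*23) = -2161/30 - 1*45/92 = -2161/30 - 45/92 = -100081/1380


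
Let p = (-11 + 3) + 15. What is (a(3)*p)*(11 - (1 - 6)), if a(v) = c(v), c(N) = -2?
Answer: -224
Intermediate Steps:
a(v) = -2
p = 7 (p = -8 + 15 = 7)
(a(3)*p)*(11 - (1 - 6)) = (-2*7)*(11 - (1 - 6)) = -14*(11 - 1*(-5)) = -14*(11 + 5) = -14*16 = -224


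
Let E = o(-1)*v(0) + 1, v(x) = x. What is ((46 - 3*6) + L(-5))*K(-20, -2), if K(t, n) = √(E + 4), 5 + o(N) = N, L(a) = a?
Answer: 23*√5 ≈ 51.430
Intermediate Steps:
o(N) = -5 + N
E = 1 (E = (-5 - 1)*0 + 1 = -6*0 + 1 = 0 + 1 = 1)
K(t, n) = √5 (K(t, n) = √(1 + 4) = √5)
((46 - 3*6) + L(-5))*K(-20, -2) = ((46 - 3*6) - 5)*√5 = ((46 - 18) - 5)*√5 = (28 - 5)*√5 = 23*√5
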